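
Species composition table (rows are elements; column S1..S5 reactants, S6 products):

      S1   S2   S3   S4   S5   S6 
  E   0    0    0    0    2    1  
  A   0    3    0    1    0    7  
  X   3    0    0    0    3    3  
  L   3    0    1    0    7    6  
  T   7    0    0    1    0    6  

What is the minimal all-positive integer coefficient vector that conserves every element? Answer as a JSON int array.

Coefficients: [1, 3, 2, 5, 1, 2]

E: 1·0+3·0+2·0+5·0+1·2 = 2 | 2·1 = 2
A: 1·0+3·3+2·0+5·1+1·0 = 14 | 2·7 = 14
X: 1·3+3·0+2·0+5·0+1·3 = 6 | 2·3 = 6
L: 1·3+3·0+2·1+5·0+1·7 = 12 | 2·6 = 12
T: 1·7+3·0+2·0+5·1+1·0 = 12 | 2·6 = 12
gcd(1,3,2,5,1,2) = 1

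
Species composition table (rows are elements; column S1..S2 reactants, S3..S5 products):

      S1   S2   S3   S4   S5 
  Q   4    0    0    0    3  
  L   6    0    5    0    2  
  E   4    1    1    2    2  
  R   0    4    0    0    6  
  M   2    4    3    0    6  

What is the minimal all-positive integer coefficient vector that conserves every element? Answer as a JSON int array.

Coefficients: [3, 6, 2, 4, 4]

Q: 3·4+6·0 = 12 | 2·0+4·0+4·3 = 12
L: 3·6+6·0 = 18 | 2·5+4·0+4·2 = 18
E: 3·4+6·1 = 18 | 2·1+4·2+4·2 = 18
R: 3·0+6·4 = 24 | 2·0+4·0+4·6 = 24
M: 3·2+6·4 = 30 | 2·3+4·0+4·6 = 30
gcd(3,6,2,4,4) = 1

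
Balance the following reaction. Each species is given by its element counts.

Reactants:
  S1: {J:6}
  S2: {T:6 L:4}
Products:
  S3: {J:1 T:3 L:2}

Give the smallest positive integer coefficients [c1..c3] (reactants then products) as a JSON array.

J: 1·6+3·0 = 6 | 6·1 = 6
T: 1·0+3·6 = 18 | 6·3 = 18
L: 1·0+3·4 = 12 | 6·2 = 12
gcd(1,3,6) = 1

Coefficients: [1, 3, 6]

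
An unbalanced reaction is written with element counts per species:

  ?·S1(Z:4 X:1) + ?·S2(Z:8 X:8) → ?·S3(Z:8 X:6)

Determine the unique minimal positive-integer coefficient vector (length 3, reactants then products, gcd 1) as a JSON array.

Z: 2·4+2·8 = 24 | 3·8 = 24
X: 2·1+2·8 = 18 | 3·6 = 18
gcd(2,2,3) = 1

Coefficients: [2, 2, 3]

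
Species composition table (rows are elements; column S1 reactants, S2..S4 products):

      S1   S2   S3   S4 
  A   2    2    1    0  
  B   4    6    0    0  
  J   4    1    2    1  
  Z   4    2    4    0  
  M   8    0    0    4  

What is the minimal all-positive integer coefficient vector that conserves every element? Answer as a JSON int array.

A: 3·2 = 6 | 2·2+2·1+6·0 = 6
B: 3·4 = 12 | 2·6+2·0+6·0 = 12
J: 3·4 = 12 | 2·1+2·2+6·1 = 12
Z: 3·4 = 12 | 2·2+2·4+6·0 = 12
M: 3·8 = 24 | 2·0+2·0+6·4 = 24
gcd(3,2,2,6) = 1

Coefficients: [3, 2, 2, 6]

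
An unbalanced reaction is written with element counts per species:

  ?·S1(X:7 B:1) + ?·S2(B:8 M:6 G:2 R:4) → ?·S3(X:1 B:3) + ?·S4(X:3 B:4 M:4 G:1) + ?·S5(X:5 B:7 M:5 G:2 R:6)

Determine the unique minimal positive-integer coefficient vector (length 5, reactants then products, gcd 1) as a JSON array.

X: 5·7+6·0 = 35 | 3·1+4·3+4·5 = 35
B: 5·1+6·8 = 53 | 3·3+4·4+4·7 = 53
M: 5·0+6·6 = 36 | 3·0+4·4+4·5 = 36
G: 5·0+6·2 = 12 | 3·0+4·1+4·2 = 12
R: 5·0+6·4 = 24 | 3·0+4·0+4·6 = 24
gcd(5,6,3,4,4) = 1

Coefficients: [5, 6, 3, 4, 4]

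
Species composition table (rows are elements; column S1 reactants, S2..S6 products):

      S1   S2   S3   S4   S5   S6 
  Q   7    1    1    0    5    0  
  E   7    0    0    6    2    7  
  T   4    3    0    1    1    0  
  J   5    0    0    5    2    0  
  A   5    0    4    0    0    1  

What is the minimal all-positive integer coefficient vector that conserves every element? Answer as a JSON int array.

Q: 5·7 = 35 | 4·1+6·1+3·0+5·5+1·0 = 35
E: 5·7 = 35 | 4·0+6·0+3·6+5·2+1·7 = 35
T: 5·4 = 20 | 4·3+6·0+3·1+5·1+1·0 = 20
J: 5·5 = 25 | 4·0+6·0+3·5+5·2+1·0 = 25
A: 5·5 = 25 | 4·0+6·4+3·0+5·0+1·1 = 25
gcd(5,4,6,3,5,1) = 1

Coefficients: [5, 4, 6, 3, 5, 1]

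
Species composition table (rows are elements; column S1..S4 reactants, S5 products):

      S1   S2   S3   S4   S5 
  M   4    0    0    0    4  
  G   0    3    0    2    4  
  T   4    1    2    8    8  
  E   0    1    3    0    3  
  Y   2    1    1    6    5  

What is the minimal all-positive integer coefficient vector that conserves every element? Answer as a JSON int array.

Coefficients: [5, 6, 3, 1, 5]

M: 5·4+6·0+3·0+1·0 = 20 | 5·4 = 20
G: 5·0+6·3+3·0+1·2 = 20 | 5·4 = 20
T: 5·4+6·1+3·2+1·8 = 40 | 5·8 = 40
E: 5·0+6·1+3·3+1·0 = 15 | 5·3 = 15
Y: 5·2+6·1+3·1+1·6 = 25 | 5·5 = 25
gcd(5,6,3,1,5) = 1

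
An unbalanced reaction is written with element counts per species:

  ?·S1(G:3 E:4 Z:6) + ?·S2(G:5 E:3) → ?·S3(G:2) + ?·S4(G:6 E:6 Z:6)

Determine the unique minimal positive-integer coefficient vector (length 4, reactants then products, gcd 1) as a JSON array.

G: 6·3+4·5 = 38 | 1·2+6·6 = 38
E: 6·4+4·3 = 36 | 1·0+6·6 = 36
Z: 6·6+4·0 = 36 | 1·0+6·6 = 36
gcd(6,4,1,6) = 1

Coefficients: [6, 4, 1, 6]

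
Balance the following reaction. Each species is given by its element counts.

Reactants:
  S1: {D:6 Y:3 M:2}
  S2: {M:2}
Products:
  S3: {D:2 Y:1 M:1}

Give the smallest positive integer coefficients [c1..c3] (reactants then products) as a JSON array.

Coefficients: [2, 1, 6]

D: 2·6+1·0 = 12 | 6·2 = 12
Y: 2·3+1·0 = 6 | 6·1 = 6
M: 2·2+1·2 = 6 | 6·1 = 6
gcd(2,1,6) = 1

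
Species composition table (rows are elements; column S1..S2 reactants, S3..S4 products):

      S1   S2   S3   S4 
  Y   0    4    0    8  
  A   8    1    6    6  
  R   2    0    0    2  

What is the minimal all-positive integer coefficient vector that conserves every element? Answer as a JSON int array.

Y: 3·0+6·4 = 24 | 2·0+3·8 = 24
A: 3·8+6·1 = 30 | 2·6+3·6 = 30
R: 3·2+6·0 = 6 | 2·0+3·2 = 6
gcd(3,6,2,3) = 1

Coefficients: [3, 6, 2, 3]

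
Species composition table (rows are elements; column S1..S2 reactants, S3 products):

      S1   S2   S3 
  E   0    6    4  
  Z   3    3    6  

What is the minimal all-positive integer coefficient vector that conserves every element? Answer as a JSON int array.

Coefficients: [4, 2, 3]

E: 4·0+2·6 = 12 | 3·4 = 12
Z: 4·3+2·3 = 18 | 3·6 = 18
gcd(4,2,3) = 1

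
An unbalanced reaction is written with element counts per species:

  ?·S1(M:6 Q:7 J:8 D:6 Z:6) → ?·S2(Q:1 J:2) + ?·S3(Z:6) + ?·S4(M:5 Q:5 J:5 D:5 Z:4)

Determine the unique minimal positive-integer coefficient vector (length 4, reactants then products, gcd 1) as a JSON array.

M: 5·6 = 30 | 5·0+1·0+6·5 = 30
Q: 5·7 = 35 | 5·1+1·0+6·5 = 35
J: 5·8 = 40 | 5·2+1·0+6·5 = 40
D: 5·6 = 30 | 5·0+1·0+6·5 = 30
Z: 5·6 = 30 | 5·0+1·6+6·4 = 30
gcd(5,5,1,6) = 1

Coefficients: [5, 5, 1, 6]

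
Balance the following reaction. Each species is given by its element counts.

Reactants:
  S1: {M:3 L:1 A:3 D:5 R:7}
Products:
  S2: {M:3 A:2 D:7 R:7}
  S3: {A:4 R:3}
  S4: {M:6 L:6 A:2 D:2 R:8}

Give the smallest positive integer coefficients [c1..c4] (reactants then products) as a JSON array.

M: 6·3 = 18 | 4·3+2·0+1·6 = 18
L: 6·1 = 6 | 4·0+2·0+1·6 = 6
A: 6·3 = 18 | 4·2+2·4+1·2 = 18
D: 6·5 = 30 | 4·7+2·0+1·2 = 30
R: 6·7 = 42 | 4·7+2·3+1·8 = 42
gcd(6,4,2,1) = 1

Coefficients: [6, 4, 2, 1]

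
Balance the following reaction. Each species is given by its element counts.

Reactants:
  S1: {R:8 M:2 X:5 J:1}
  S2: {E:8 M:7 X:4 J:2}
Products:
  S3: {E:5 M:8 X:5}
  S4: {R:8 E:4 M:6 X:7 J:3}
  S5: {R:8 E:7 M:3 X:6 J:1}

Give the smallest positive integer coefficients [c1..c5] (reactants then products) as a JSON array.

R: 4·8+3·0 = 32 | 1·0+3·8+1·8 = 32
E: 4·0+3·8 = 24 | 1·5+3·4+1·7 = 24
M: 4·2+3·7 = 29 | 1·8+3·6+1·3 = 29
X: 4·5+3·4 = 32 | 1·5+3·7+1·6 = 32
J: 4·1+3·2 = 10 | 1·0+3·3+1·1 = 10
gcd(4,3,1,3,1) = 1

Coefficients: [4, 3, 1, 3, 1]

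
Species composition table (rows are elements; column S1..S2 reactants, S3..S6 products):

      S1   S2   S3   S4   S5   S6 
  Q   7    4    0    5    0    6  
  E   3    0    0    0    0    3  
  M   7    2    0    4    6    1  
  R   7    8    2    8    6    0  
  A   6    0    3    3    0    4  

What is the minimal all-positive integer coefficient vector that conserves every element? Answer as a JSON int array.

Q: 6·7+1·4 = 46 | 2·0+2·5+5·0+6·6 = 46
E: 6·3+1·0 = 18 | 2·0+2·0+5·0+6·3 = 18
M: 6·7+1·2 = 44 | 2·0+2·4+5·6+6·1 = 44
R: 6·7+1·8 = 50 | 2·2+2·8+5·6+6·0 = 50
A: 6·6+1·0 = 36 | 2·3+2·3+5·0+6·4 = 36
gcd(6,1,2,2,5,6) = 1

Coefficients: [6, 1, 2, 2, 5, 6]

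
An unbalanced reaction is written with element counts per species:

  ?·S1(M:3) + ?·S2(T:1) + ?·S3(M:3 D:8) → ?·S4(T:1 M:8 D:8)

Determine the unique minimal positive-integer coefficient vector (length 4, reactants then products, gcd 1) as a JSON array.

T: 5·0+3·1+3·0 = 3 | 3·1 = 3
M: 5·3+3·0+3·3 = 24 | 3·8 = 24
D: 5·0+3·0+3·8 = 24 | 3·8 = 24
gcd(5,3,3,3) = 1

Coefficients: [5, 3, 3, 3]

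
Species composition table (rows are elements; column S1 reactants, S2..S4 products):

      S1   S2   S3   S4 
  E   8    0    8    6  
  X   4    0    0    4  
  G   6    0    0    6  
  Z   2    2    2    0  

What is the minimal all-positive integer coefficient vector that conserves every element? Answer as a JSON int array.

Coefficients: [4, 3, 1, 4]

E: 4·8 = 32 | 3·0+1·8+4·6 = 32
X: 4·4 = 16 | 3·0+1·0+4·4 = 16
G: 4·6 = 24 | 3·0+1·0+4·6 = 24
Z: 4·2 = 8 | 3·2+1·2+4·0 = 8
gcd(4,3,1,4) = 1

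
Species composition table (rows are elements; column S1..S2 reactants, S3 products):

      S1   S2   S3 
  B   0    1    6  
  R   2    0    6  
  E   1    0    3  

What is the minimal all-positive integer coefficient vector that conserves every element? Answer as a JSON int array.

Coefficients: [3, 6, 1]

B: 3·0+6·1 = 6 | 1·6 = 6
R: 3·2+6·0 = 6 | 1·6 = 6
E: 3·1+6·0 = 3 | 1·3 = 3
gcd(3,6,1) = 1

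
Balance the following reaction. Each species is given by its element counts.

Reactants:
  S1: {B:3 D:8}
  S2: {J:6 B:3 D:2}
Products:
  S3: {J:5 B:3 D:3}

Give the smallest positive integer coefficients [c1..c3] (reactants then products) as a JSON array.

Coefficients: [1, 5, 6]

J: 1·0+5·6 = 30 | 6·5 = 30
B: 1·3+5·3 = 18 | 6·3 = 18
D: 1·8+5·2 = 18 | 6·3 = 18
gcd(1,5,6) = 1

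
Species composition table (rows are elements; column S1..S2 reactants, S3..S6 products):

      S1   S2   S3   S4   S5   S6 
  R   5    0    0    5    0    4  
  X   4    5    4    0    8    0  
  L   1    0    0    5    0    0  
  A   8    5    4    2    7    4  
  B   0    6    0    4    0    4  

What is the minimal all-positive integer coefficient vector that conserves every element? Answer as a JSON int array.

R: 5·5+4·0 = 25 | 6·0+1·5+2·0+5·4 = 25
X: 5·4+4·5 = 40 | 6·4+1·0+2·8+5·0 = 40
L: 5·1+4·0 = 5 | 6·0+1·5+2·0+5·0 = 5
A: 5·8+4·5 = 60 | 6·4+1·2+2·7+5·4 = 60
B: 5·0+4·6 = 24 | 6·0+1·4+2·0+5·4 = 24
gcd(5,4,6,1,2,5) = 1

Coefficients: [5, 4, 6, 1, 2, 5]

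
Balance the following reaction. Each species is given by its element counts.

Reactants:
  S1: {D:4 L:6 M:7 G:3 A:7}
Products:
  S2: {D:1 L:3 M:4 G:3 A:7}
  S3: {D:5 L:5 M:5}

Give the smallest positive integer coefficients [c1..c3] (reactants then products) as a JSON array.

D: 5·4 = 20 | 5·1+3·5 = 20
L: 5·6 = 30 | 5·3+3·5 = 30
M: 5·7 = 35 | 5·4+3·5 = 35
G: 5·3 = 15 | 5·3+3·0 = 15
A: 5·7 = 35 | 5·7+3·0 = 35
gcd(5,5,3) = 1

Coefficients: [5, 5, 3]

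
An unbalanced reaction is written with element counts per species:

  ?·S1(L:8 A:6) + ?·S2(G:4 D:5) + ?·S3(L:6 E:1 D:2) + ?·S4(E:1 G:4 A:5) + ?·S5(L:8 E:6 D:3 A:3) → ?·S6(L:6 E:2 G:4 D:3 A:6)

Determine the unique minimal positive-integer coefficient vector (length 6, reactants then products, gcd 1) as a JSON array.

Coefficients: [2, 2, 1, 3, 1, 5]

L: 2·8+2·0+1·6+3·0+1·8 = 30 | 5·6 = 30
E: 2·0+2·0+1·1+3·1+1·6 = 10 | 5·2 = 10
G: 2·0+2·4+1·0+3·4+1·0 = 20 | 5·4 = 20
D: 2·0+2·5+1·2+3·0+1·3 = 15 | 5·3 = 15
A: 2·6+2·0+1·0+3·5+1·3 = 30 | 5·6 = 30
gcd(2,2,1,3,1,5) = 1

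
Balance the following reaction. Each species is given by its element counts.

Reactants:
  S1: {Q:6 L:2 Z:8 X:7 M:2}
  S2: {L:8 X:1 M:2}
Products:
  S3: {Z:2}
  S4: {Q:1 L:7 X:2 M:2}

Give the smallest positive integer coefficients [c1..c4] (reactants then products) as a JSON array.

Q: 1·6+5·0 = 6 | 4·0+6·1 = 6
L: 1·2+5·8 = 42 | 4·0+6·7 = 42
Z: 1·8+5·0 = 8 | 4·2+6·0 = 8
X: 1·7+5·1 = 12 | 4·0+6·2 = 12
M: 1·2+5·2 = 12 | 4·0+6·2 = 12
gcd(1,5,4,6) = 1

Coefficients: [1, 5, 4, 6]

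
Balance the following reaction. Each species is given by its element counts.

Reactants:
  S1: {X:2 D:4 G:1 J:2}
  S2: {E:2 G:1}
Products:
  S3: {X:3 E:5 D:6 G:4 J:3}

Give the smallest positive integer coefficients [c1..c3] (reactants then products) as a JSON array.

X: 3·2+5·0 = 6 | 2·3 = 6
E: 3·0+5·2 = 10 | 2·5 = 10
D: 3·4+5·0 = 12 | 2·6 = 12
G: 3·1+5·1 = 8 | 2·4 = 8
J: 3·2+5·0 = 6 | 2·3 = 6
gcd(3,5,2) = 1

Coefficients: [3, 5, 2]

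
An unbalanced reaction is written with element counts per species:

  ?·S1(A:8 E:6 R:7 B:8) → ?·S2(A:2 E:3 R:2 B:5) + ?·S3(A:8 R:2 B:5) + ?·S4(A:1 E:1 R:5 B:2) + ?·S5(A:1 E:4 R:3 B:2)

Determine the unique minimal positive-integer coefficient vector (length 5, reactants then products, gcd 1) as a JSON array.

A: 4·8 = 32 | 1·2+3·8+1·1+5·1 = 32
E: 4·6 = 24 | 1·3+3·0+1·1+5·4 = 24
R: 4·7 = 28 | 1·2+3·2+1·5+5·3 = 28
B: 4·8 = 32 | 1·5+3·5+1·2+5·2 = 32
gcd(4,1,3,1,5) = 1

Coefficients: [4, 1, 3, 1, 5]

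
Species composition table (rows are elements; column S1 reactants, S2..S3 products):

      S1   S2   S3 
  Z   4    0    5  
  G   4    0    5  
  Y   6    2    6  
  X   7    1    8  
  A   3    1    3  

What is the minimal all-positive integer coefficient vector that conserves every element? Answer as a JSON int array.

Coefficients: [5, 3, 4]

Z: 5·4 = 20 | 3·0+4·5 = 20
G: 5·4 = 20 | 3·0+4·5 = 20
Y: 5·6 = 30 | 3·2+4·6 = 30
X: 5·7 = 35 | 3·1+4·8 = 35
A: 5·3 = 15 | 3·1+4·3 = 15
gcd(5,3,4) = 1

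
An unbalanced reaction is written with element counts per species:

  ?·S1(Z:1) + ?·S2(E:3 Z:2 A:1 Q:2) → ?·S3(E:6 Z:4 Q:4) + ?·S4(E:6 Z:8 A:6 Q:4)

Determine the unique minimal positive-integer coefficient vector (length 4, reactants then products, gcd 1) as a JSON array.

E: 4·0+6·3 = 18 | 2·6+1·6 = 18
Z: 4·1+6·2 = 16 | 2·4+1·8 = 16
A: 4·0+6·1 = 6 | 2·0+1·6 = 6
Q: 4·0+6·2 = 12 | 2·4+1·4 = 12
gcd(4,6,2,1) = 1

Coefficients: [4, 6, 2, 1]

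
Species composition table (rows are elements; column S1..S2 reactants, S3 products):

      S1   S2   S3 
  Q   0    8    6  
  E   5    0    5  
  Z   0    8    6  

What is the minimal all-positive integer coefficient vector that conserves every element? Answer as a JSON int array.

Coefficients: [4, 3, 4]

Q: 4·0+3·8 = 24 | 4·6 = 24
E: 4·5+3·0 = 20 | 4·5 = 20
Z: 4·0+3·8 = 24 | 4·6 = 24
gcd(4,3,4) = 1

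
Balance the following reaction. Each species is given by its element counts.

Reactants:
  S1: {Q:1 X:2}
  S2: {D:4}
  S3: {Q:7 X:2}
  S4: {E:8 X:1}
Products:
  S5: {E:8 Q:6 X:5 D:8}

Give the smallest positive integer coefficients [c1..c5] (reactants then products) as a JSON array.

E: 4·0+6·0+2·0+3·8 = 24 | 3·8 = 24
Q: 4·1+6·0+2·7+3·0 = 18 | 3·6 = 18
X: 4·2+6·0+2·2+3·1 = 15 | 3·5 = 15
D: 4·0+6·4+2·0+3·0 = 24 | 3·8 = 24
gcd(4,6,2,3,3) = 1

Coefficients: [4, 6, 2, 3, 3]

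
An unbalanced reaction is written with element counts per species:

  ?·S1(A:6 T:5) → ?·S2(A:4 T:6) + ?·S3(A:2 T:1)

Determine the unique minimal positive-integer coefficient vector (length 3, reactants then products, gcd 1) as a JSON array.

Coefficients: [2, 1, 4]

A: 2·6 = 12 | 1·4+4·2 = 12
T: 2·5 = 10 | 1·6+4·1 = 10
gcd(2,1,4) = 1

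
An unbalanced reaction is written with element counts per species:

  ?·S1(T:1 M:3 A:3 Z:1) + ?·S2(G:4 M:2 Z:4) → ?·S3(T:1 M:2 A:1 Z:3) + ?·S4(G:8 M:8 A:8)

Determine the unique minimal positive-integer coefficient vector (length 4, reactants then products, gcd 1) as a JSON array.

Coefficients: [4, 2, 4, 1]

G: 4·0+2·4 = 8 | 4·0+1·8 = 8
T: 4·1+2·0 = 4 | 4·1+1·0 = 4
M: 4·3+2·2 = 16 | 4·2+1·8 = 16
A: 4·3+2·0 = 12 | 4·1+1·8 = 12
Z: 4·1+2·4 = 12 | 4·3+1·0 = 12
gcd(4,2,4,1) = 1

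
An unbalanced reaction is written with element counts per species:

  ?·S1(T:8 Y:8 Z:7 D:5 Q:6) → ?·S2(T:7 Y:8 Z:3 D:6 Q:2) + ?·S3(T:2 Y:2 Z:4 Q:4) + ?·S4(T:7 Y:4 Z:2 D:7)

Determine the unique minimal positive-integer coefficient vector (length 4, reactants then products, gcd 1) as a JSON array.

Coefficients: [5, 3, 6, 1]

T: 5·8 = 40 | 3·7+6·2+1·7 = 40
Y: 5·8 = 40 | 3·8+6·2+1·4 = 40
Z: 5·7 = 35 | 3·3+6·4+1·2 = 35
D: 5·5 = 25 | 3·6+6·0+1·7 = 25
Q: 5·6 = 30 | 3·2+6·4+1·0 = 30
gcd(5,3,6,1) = 1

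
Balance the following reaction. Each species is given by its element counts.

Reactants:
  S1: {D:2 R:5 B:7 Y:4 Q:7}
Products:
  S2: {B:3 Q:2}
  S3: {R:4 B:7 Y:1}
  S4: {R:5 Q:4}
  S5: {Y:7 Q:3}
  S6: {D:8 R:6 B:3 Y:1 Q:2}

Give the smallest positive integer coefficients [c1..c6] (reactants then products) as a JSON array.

Coefficients: [4, 6, 1, 2, 2, 1]

D: 4·2 = 8 | 6·0+1·0+2·0+2·0+1·8 = 8
R: 4·5 = 20 | 6·0+1·4+2·5+2·0+1·6 = 20
B: 4·7 = 28 | 6·3+1·7+2·0+2·0+1·3 = 28
Y: 4·4 = 16 | 6·0+1·1+2·0+2·7+1·1 = 16
Q: 4·7 = 28 | 6·2+1·0+2·4+2·3+1·2 = 28
gcd(4,6,1,2,2,1) = 1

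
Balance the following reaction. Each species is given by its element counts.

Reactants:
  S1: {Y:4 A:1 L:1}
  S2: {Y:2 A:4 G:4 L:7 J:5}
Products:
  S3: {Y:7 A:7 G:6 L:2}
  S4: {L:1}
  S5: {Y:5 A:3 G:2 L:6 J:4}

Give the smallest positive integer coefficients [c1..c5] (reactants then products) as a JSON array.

Coefficients: [6, 4, 1, 2, 5]

Y: 6·4+4·2 = 32 | 1·7+2·0+5·5 = 32
A: 6·1+4·4 = 22 | 1·7+2·0+5·3 = 22
G: 6·0+4·4 = 16 | 1·6+2·0+5·2 = 16
L: 6·1+4·7 = 34 | 1·2+2·1+5·6 = 34
J: 6·0+4·5 = 20 | 1·0+2·0+5·4 = 20
gcd(6,4,1,2,5) = 1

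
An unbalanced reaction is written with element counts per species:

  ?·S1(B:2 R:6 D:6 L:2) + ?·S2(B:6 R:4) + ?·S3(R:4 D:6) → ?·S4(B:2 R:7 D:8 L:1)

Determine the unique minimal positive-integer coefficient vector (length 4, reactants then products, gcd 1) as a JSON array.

B: 3·2+1·6+5·0 = 12 | 6·2 = 12
R: 3·6+1·4+5·4 = 42 | 6·7 = 42
D: 3·6+1·0+5·6 = 48 | 6·8 = 48
L: 3·2+1·0+5·0 = 6 | 6·1 = 6
gcd(3,1,5,6) = 1

Coefficients: [3, 1, 5, 6]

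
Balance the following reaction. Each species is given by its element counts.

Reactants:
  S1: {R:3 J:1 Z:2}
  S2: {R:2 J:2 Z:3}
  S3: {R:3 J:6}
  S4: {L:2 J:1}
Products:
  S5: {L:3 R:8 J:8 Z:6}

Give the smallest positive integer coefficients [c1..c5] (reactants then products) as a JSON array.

Coefficients: [3, 2, 1, 3, 2]

L: 3·0+2·0+1·0+3·2 = 6 | 2·3 = 6
R: 3·3+2·2+1·3+3·0 = 16 | 2·8 = 16
J: 3·1+2·2+1·6+3·1 = 16 | 2·8 = 16
Z: 3·2+2·3+1·0+3·0 = 12 | 2·6 = 12
gcd(3,2,1,3,2) = 1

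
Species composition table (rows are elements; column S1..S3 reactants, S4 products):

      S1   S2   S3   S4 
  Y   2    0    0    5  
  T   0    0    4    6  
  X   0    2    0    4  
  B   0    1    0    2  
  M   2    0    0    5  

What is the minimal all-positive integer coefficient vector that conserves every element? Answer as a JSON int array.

Y: 5·2+4·0+3·0 = 10 | 2·5 = 10
T: 5·0+4·0+3·4 = 12 | 2·6 = 12
X: 5·0+4·2+3·0 = 8 | 2·4 = 8
B: 5·0+4·1+3·0 = 4 | 2·2 = 4
M: 5·2+4·0+3·0 = 10 | 2·5 = 10
gcd(5,4,3,2) = 1

Coefficients: [5, 4, 3, 2]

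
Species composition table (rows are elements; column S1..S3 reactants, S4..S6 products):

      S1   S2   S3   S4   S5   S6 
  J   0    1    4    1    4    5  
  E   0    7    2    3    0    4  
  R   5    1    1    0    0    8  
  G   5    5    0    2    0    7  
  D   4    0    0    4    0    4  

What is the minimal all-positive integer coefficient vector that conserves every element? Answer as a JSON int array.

Coefficients: [5, 1, 6, 1, 1, 4]

J: 5·0+1·1+6·4 = 25 | 1·1+1·4+4·5 = 25
E: 5·0+1·7+6·2 = 19 | 1·3+1·0+4·4 = 19
R: 5·5+1·1+6·1 = 32 | 1·0+1·0+4·8 = 32
G: 5·5+1·5+6·0 = 30 | 1·2+1·0+4·7 = 30
D: 5·4+1·0+6·0 = 20 | 1·4+1·0+4·4 = 20
gcd(5,1,6,1,1,4) = 1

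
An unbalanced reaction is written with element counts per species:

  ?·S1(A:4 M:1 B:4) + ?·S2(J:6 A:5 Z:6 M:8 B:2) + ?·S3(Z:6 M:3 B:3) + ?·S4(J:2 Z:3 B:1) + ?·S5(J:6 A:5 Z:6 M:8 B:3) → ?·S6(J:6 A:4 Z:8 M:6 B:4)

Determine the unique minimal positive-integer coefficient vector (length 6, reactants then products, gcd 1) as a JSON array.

J: 1·0+1·6+1·0+6·2+3·6 = 36 | 6·6 = 36
A: 1·4+1·5+1·0+6·0+3·5 = 24 | 6·4 = 24
Z: 1·0+1·6+1·6+6·3+3·6 = 48 | 6·8 = 48
M: 1·1+1·8+1·3+6·0+3·8 = 36 | 6·6 = 36
B: 1·4+1·2+1·3+6·1+3·3 = 24 | 6·4 = 24
gcd(1,1,1,6,3,6) = 1

Coefficients: [1, 1, 1, 6, 3, 6]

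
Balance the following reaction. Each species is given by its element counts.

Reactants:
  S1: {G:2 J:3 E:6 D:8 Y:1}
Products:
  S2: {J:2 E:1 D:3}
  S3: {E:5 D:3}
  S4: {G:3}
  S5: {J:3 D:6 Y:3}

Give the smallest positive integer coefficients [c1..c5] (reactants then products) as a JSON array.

G: 3·2 = 6 | 3·0+3·0+2·3+1·0 = 6
J: 3·3 = 9 | 3·2+3·0+2·0+1·3 = 9
E: 3·6 = 18 | 3·1+3·5+2·0+1·0 = 18
D: 3·8 = 24 | 3·3+3·3+2·0+1·6 = 24
Y: 3·1 = 3 | 3·0+3·0+2·0+1·3 = 3
gcd(3,3,3,2,1) = 1

Coefficients: [3, 3, 3, 2, 1]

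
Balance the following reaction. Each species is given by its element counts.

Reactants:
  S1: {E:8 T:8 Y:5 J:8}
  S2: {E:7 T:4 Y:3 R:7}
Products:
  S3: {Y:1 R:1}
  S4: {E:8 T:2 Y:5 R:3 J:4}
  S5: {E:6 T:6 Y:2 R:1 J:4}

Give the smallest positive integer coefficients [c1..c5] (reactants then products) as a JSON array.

E: 3·8+2·7 = 38 | 6·0+1·8+5·6 = 38
T: 3·8+2·4 = 32 | 6·0+1·2+5·6 = 32
Y: 3·5+2·3 = 21 | 6·1+1·5+5·2 = 21
R: 3·0+2·7 = 14 | 6·1+1·3+5·1 = 14
J: 3·8+2·0 = 24 | 6·0+1·4+5·4 = 24
gcd(3,2,6,1,5) = 1

Coefficients: [3, 2, 6, 1, 5]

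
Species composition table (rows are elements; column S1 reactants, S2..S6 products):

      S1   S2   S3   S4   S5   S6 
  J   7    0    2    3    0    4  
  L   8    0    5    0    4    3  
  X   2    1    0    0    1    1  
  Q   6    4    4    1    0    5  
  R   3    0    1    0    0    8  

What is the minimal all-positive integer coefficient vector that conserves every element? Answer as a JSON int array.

Coefficients: [3, 1, 1, 5, 4, 1]

J: 3·7 = 21 | 1·0+1·2+5·3+4·0+1·4 = 21
L: 3·8 = 24 | 1·0+1·5+5·0+4·4+1·3 = 24
X: 3·2 = 6 | 1·1+1·0+5·0+4·1+1·1 = 6
Q: 3·6 = 18 | 1·4+1·4+5·1+4·0+1·5 = 18
R: 3·3 = 9 | 1·0+1·1+5·0+4·0+1·8 = 9
gcd(3,1,1,5,4,1) = 1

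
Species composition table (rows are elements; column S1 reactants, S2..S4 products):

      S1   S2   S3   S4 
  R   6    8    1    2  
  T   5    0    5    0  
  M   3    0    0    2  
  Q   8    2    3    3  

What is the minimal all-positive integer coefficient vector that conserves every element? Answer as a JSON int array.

Coefficients: [4, 1, 4, 6]

R: 4·6 = 24 | 1·8+4·1+6·2 = 24
T: 4·5 = 20 | 1·0+4·5+6·0 = 20
M: 4·3 = 12 | 1·0+4·0+6·2 = 12
Q: 4·8 = 32 | 1·2+4·3+6·3 = 32
gcd(4,1,4,6) = 1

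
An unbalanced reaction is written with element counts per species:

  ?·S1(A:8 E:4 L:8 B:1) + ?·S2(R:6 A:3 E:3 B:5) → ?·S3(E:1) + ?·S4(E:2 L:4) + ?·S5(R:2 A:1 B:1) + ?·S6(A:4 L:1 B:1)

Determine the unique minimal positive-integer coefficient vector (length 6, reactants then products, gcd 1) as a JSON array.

R: 2·0+1·6 = 6 | 5·0+3·0+3·2+4·0 = 6
A: 2·8+1·3 = 19 | 5·0+3·0+3·1+4·4 = 19
E: 2·4+1·3 = 11 | 5·1+3·2+3·0+4·0 = 11
L: 2·8+1·0 = 16 | 5·0+3·4+3·0+4·1 = 16
B: 2·1+1·5 = 7 | 5·0+3·0+3·1+4·1 = 7
gcd(2,1,5,3,3,4) = 1

Coefficients: [2, 1, 5, 3, 3, 4]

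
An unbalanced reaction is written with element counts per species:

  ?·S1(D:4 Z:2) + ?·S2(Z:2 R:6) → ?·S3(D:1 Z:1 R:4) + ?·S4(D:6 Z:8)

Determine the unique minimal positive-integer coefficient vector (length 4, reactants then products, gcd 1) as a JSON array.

D: 3·4+4·0 = 12 | 6·1+1·6 = 12
Z: 3·2+4·2 = 14 | 6·1+1·8 = 14
R: 3·0+4·6 = 24 | 6·4+1·0 = 24
gcd(3,4,6,1) = 1

Coefficients: [3, 4, 6, 1]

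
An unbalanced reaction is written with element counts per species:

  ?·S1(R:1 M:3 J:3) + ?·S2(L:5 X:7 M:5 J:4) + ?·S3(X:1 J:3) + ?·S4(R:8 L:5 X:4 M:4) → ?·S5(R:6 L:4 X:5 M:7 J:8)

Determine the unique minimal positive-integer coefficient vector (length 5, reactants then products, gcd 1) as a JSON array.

Coefficients: [6, 1, 6, 3, 5]

R: 6·1+1·0+6·0+3·8 = 30 | 5·6 = 30
L: 6·0+1·5+6·0+3·5 = 20 | 5·4 = 20
X: 6·0+1·7+6·1+3·4 = 25 | 5·5 = 25
M: 6·3+1·5+6·0+3·4 = 35 | 5·7 = 35
J: 6·3+1·4+6·3+3·0 = 40 | 5·8 = 40
gcd(6,1,6,3,5) = 1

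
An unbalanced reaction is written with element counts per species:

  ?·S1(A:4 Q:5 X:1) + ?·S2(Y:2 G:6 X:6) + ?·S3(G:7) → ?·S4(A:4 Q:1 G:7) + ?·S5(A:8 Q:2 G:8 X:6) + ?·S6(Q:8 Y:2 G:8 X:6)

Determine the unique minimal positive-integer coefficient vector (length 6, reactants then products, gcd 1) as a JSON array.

A: 6·4+3·0+6·0 = 24 | 4·4+1·8+3·0 = 24
Q: 6·5+3·0+6·0 = 30 | 4·1+1·2+3·8 = 30
Y: 6·0+3·2+6·0 = 6 | 4·0+1·0+3·2 = 6
G: 6·0+3·6+6·7 = 60 | 4·7+1·8+3·8 = 60
X: 6·1+3·6+6·0 = 24 | 4·0+1·6+3·6 = 24
gcd(6,3,6,4,1,3) = 1

Coefficients: [6, 3, 6, 4, 1, 3]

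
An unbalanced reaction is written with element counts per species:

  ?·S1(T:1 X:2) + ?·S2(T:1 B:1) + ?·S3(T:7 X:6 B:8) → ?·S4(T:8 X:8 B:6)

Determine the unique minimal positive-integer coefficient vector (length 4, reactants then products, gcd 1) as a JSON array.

Coefficients: [5, 4, 1, 2]

T: 5·1+4·1+1·7 = 16 | 2·8 = 16
X: 5·2+4·0+1·6 = 16 | 2·8 = 16
B: 5·0+4·1+1·8 = 12 | 2·6 = 12
gcd(5,4,1,2) = 1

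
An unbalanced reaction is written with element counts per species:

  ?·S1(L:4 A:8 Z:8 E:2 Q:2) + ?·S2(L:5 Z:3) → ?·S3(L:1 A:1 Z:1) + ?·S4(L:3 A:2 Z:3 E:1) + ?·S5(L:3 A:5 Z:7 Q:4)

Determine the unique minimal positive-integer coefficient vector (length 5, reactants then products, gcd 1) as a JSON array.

L: 2·4+2·5 = 18 | 3·1+4·3+1·3 = 18
A: 2·8+2·0 = 16 | 3·1+4·2+1·5 = 16
Z: 2·8+2·3 = 22 | 3·1+4·3+1·7 = 22
E: 2·2+2·0 = 4 | 3·0+4·1+1·0 = 4
Q: 2·2+2·0 = 4 | 3·0+4·0+1·4 = 4
gcd(2,2,3,4,1) = 1

Coefficients: [2, 2, 3, 4, 1]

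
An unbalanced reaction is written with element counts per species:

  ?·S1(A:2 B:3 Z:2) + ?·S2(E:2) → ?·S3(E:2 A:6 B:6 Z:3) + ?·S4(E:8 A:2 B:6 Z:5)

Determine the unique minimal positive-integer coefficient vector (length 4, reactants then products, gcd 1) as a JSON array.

E: 4·0+5·2 = 10 | 1·2+1·8 = 10
A: 4·2+5·0 = 8 | 1·6+1·2 = 8
B: 4·3+5·0 = 12 | 1·6+1·6 = 12
Z: 4·2+5·0 = 8 | 1·3+1·5 = 8
gcd(4,5,1,1) = 1

Coefficients: [4, 5, 1, 1]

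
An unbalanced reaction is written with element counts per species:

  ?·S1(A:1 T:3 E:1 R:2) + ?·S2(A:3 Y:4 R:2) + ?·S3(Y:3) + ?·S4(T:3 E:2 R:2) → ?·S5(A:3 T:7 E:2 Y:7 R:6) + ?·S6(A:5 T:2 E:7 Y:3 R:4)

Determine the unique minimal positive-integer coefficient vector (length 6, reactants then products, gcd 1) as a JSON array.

Coefficients: [5, 4, 5, 5, 4, 1]

A: 5·1+4·3+5·0+5·0 = 17 | 4·3+1·5 = 17
T: 5·3+4·0+5·0+5·3 = 30 | 4·7+1·2 = 30
E: 5·1+4·0+5·0+5·2 = 15 | 4·2+1·7 = 15
Y: 5·0+4·4+5·3+5·0 = 31 | 4·7+1·3 = 31
R: 5·2+4·2+5·0+5·2 = 28 | 4·6+1·4 = 28
gcd(5,4,5,5,4,1) = 1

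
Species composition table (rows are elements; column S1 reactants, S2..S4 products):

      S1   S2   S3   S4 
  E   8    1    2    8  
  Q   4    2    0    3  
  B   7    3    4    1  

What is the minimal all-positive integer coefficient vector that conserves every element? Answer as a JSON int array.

Coefficients: [6, 6, 5, 4]

E: 6·8 = 48 | 6·1+5·2+4·8 = 48
Q: 6·4 = 24 | 6·2+5·0+4·3 = 24
B: 6·7 = 42 | 6·3+5·4+4·1 = 42
gcd(6,6,5,4) = 1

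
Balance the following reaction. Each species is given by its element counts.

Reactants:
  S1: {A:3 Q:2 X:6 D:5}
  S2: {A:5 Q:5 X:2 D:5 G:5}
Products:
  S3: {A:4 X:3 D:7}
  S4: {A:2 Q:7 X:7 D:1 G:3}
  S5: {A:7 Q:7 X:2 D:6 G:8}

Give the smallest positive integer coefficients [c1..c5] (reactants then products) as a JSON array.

Coefficients: [5, 5, 5, 3, 2]

A: 5·3+5·5 = 40 | 5·4+3·2+2·7 = 40
Q: 5·2+5·5 = 35 | 5·0+3·7+2·7 = 35
X: 5·6+5·2 = 40 | 5·3+3·7+2·2 = 40
D: 5·5+5·5 = 50 | 5·7+3·1+2·6 = 50
G: 5·0+5·5 = 25 | 5·0+3·3+2·8 = 25
gcd(5,5,5,3,2) = 1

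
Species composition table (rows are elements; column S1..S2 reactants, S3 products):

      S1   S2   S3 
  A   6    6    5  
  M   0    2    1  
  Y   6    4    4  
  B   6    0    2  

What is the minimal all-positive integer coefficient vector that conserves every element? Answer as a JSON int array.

Coefficients: [2, 3, 6]

A: 2·6+3·6 = 30 | 6·5 = 30
M: 2·0+3·2 = 6 | 6·1 = 6
Y: 2·6+3·4 = 24 | 6·4 = 24
B: 2·6+3·0 = 12 | 6·2 = 12
gcd(2,3,6) = 1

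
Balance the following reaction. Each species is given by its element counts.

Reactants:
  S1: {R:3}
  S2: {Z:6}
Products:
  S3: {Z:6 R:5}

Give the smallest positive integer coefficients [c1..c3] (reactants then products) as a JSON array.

Z: 5·0+3·6 = 18 | 3·6 = 18
R: 5·3+3·0 = 15 | 3·5 = 15
gcd(5,3,3) = 1

Coefficients: [5, 3, 3]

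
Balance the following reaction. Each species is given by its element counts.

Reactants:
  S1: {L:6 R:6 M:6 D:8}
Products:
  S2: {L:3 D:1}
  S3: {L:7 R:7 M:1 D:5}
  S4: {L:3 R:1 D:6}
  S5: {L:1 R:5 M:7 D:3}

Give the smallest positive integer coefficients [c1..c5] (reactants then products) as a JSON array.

L: 6·6 = 36 | 4·3+1·7+4·3+5·1 = 36
R: 6·6 = 36 | 4·0+1·7+4·1+5·5 = 36
M: 6·6 = 36 | 4·0+1·1+4·0+5·7 = 36
D: 6·8 = 48 | 4·1+1·5+4·6+5·3 = 48
gcd(6,4,1,4,5) = 1

Coefficients: [6, 4, 1, 4, 5]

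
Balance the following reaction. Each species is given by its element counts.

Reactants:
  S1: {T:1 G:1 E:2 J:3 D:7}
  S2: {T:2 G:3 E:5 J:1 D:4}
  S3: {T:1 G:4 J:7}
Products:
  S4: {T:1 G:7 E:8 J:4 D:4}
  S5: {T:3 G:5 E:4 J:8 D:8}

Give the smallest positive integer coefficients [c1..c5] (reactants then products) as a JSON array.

Coefficients: [4, 4, 4, 1, 5]

T: 4·1+4·2+4·1 = 16 | 1·1+5·3 = 16
G: 4·1+4·3+4·4 = 32 | 1·7+5·5 = 32
E: 4·2+4·5+4·0 = 28 | 1·8+5·4 = 28
J: 4·3+4·1+4·7 = 44 | 1·4+5·8 = 44
D: 4·7+4·4+4·0 = 44 | 1·4+5·8 = 44
gcd(4,4,4,1,5) = 1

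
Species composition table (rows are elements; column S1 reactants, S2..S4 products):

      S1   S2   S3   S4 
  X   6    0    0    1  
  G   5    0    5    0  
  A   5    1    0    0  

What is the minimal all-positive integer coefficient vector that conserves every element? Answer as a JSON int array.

Coefficients: [1, 5, 1, 6]

X: 1·6 = 6 | 5·0+1·0+6·1 = 6
G: 1·5 = 5 | 5·0+1·5+6·0 = 5
A: 1·5 = 5 | 5·1+1·0+6·0 = 5
gcd(1,5,1,6) = 1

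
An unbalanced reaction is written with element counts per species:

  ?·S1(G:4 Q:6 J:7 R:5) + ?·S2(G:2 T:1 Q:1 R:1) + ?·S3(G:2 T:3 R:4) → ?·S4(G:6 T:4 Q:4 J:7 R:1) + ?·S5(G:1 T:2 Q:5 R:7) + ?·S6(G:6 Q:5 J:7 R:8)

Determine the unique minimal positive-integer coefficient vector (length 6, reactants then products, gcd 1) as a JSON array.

G: 5·4+3·2+3·2 = 32 | 2·6+2·1+3·6 = 32
T: 5·0+3·1+3·3 = 12 | 2·4+2·2+3·0 = 12
Q: 5·6+3·1+3·0 = 33 | 2·4+2·5+3·5 = 33
J: 5·7+3·0+3·0 = 35 | 2·7+2·0+3·7 = 35
R: 5·5+3·1+3·4 = 40 | 2·1+2·7+3·8 = 40
gcd(5,3,3,2,2,3) = 1

Coefficients: [5, 3, 3, 2, 2, 3]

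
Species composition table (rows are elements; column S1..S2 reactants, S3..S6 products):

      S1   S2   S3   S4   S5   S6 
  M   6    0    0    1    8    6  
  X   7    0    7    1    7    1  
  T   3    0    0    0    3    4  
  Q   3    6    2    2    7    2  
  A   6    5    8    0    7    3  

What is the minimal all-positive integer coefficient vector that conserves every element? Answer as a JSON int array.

Coefficients: [5, 2, 3, 4, 1, 3]

M: 5·6+2·0 = 30 | 3·0+4·1+1·8+3·6 = 30
X: 5·7+2·0 = 35 | 3·7+4·1+1·7+3·1 = 35
T: 5·3+2·0 = 15 | 3·0+4·0+1·3+3·4 = 15
Q: 5·3+2·6 = 27 | 3·2+4·2+1·7+3·2 = 27
A: 5·6+2·5 = 40 | 3·8+4·0+1·7+3·3 = 40
gcd(5,2,3,4,1,3) = 1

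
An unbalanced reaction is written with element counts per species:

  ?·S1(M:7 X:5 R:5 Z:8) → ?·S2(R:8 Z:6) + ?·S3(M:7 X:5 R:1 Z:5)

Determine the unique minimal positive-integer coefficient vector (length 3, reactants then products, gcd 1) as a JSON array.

Coefficients: [2, 1, 2]

M: 2·7 = 14 | 1·0+2·7 = 14
X: 2·5 = 10 | 1·0+2·5 = 10
R: 2·5 = 10 | 1·8+2·1 = 10
Z: 2·8 = 16 | 1·6+2·5 = 16
gcd(2,1,2) = 1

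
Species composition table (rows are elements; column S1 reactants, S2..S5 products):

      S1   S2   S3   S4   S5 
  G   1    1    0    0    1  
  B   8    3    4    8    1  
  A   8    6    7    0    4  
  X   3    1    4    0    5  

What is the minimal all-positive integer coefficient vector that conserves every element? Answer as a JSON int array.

Coefficients: [6, 5, 2, 3, 1]

G: 6·1 = 6 | 5·1+2·0+3·0+1·1 = 6
B: 6·8 = 48 | 5·3+2·4+3·8+1·1 = 48
A: 6·8 = 48 | 5·6+2·7+3·0+1·4 = 48
X: 6·3 = 18 | 5·1+2·4+3·0+1·5 = 18
gcd(6,5,2,3,1) = 1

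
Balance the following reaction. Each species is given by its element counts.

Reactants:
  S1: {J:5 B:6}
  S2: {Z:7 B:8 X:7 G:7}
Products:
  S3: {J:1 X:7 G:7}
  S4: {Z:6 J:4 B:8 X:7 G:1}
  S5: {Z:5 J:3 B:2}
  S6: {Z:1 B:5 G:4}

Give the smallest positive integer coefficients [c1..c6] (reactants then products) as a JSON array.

Coefficients: [4, 5, 1, 4, 1, 6]

Z: 4·0+5·7 = 35 | 1·0+4·6+1·5+6·1 = 35
J: 4·5+5·0 = 20 | 1·1+4·4+1·3+6·0 = 20
B: 4·6+5·8 = 64 | 1·0+4·8+1·2+6·5 = 64
X: 4·0+5·7 = 35 | 1·7+4·7+1·0+6·0 = 35
G: 4·0+5·7 = 35 | 1·7+4·1+1·0+6·4 = 35
gcd(4,5,1,4,1,6) = 1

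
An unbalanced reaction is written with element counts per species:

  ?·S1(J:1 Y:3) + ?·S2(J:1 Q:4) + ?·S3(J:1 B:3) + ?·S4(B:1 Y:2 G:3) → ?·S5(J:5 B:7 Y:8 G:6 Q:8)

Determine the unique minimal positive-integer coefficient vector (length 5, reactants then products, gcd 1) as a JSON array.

Coefficients: [4, 6, 5, 6, 3]

J: 4·1+6·1+5·1+6·0 = 15 | 3·5 = 15
B: 4·0+6·0+5·3+6·1 = 21 | 3·7 = 21
Y: 4·3+6·0+5·0+6·2 = 24 | 3·8 = 24
G: 4·0+6·0+5·0+6·3 = 18 | 3·6 = 18
Q: 4·0+6·4+5·0+6·0 = 24 | 3·8 = 24
gcd(4,6,5,6,3) = 1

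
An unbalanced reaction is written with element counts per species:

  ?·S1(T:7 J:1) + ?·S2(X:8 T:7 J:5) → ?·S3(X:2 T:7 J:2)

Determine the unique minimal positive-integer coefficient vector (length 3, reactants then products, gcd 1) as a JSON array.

Coefficients: [3, 1, 4]

X: 3·0+1·8 = 8 | 4·2 = 8
T: 3·7+1·7 = 28 | 4·7 = 28
J: 3·1+1·5 = 8 | 4·2 = 8
gcd(3,1,4) = 1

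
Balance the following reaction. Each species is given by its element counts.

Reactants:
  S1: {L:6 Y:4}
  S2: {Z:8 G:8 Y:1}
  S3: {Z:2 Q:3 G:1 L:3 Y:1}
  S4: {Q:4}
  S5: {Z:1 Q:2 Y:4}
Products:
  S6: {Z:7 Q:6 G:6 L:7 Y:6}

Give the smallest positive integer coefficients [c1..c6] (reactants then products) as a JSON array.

Coefficients: [5, 4, 4, 5, 2, 6]

Z: 5·0+4·8+4·2+5·0+2·1 = 42 | 6·7 = 42
Q: 5·0+4·0+4·3+5·4+2·2 = 36 | 6·6 = 36
G: 5·0+4·8+4·1+5·0+2·0 = 36 | 6·6 = 36
L: 5·6+4·0+4·3+5·0+2·0 = 42 | 6·7 = 42
Y: 5·4+4·1+4·1+5·0+2·4 = 36 | 6·6 = 36
gcd(5,4,4,5,2,6) = 1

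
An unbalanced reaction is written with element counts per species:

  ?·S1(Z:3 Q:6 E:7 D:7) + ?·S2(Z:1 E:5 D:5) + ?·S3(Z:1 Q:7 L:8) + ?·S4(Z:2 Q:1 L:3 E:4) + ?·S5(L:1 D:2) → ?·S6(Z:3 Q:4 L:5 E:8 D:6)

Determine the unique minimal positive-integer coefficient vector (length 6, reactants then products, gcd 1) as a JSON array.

Coefficients: [1, 5, 2, 4, 2, 6]

Z: 1·3+5·1+2·1+4·2+2·0 = 18 | 6·3 = 18
Q: 1·6+5·0+2·7+4·1+2·0 = 24 | 6·4 = 24
L: 1·0+5·0+2·8+4·3+2·1 = 30 | 6·5 = 30
E: 1·7+5·5+2·0+4·4+2·0 = 48 | 6·8 = 48
D: 1·7+5·5+2·0+4·0+2·2 = 36 | 6·6 = 36
gcd(1,5,2,4,2,6) = 1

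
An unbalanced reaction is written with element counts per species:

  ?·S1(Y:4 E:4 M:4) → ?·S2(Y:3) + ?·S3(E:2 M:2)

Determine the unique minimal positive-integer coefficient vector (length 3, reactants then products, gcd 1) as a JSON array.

Coefficients: [3, 4, 6]

Y: 3·4 = 12 | 4·3+6·0 = 12
E: 3·4 = 12 | 4·0+6·2 = 12
M: 3·4 = 12 | 4·0+6·2 = 12
gcd(3,4,6) = 1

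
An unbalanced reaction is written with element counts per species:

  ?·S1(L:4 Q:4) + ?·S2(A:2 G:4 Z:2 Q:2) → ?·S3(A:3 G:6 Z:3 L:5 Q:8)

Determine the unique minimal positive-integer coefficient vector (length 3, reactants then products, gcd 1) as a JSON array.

A: 5·0+6·2 = 12 | 4·3 = 12
G: 5·0+6·4 = 24 | 4·6 = 24
Z: 5·0+6·2 = 12 | 4·3 = 12
L: 5·4+6·0 = 20 | 4·5 = 20
Q: 5·4+6·2 = 32 | 4·8 = 32
gcd(5,6,4) = 1

Coefficients: [5, 6, 4]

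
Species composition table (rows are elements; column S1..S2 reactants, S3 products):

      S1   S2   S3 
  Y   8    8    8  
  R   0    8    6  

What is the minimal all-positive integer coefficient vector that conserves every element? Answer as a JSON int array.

Y: 1·8+3·8 = 32 | 4·8 = 32
R: 1·0+3·8 = 24 | 4·6 = 24
gcd(1,3,4) = 1

Coefficients: [1, 3, 4]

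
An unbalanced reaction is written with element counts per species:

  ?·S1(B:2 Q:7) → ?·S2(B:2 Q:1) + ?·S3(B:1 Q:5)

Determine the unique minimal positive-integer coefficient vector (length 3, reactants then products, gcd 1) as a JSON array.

Coefficients: [3, 1, 4]

B: 3·2 = 6 | 1·2+4·1 = 6
Q: 3·7 = 21 | 1·1+4·5 = 21
gcd(3,1,4) = 1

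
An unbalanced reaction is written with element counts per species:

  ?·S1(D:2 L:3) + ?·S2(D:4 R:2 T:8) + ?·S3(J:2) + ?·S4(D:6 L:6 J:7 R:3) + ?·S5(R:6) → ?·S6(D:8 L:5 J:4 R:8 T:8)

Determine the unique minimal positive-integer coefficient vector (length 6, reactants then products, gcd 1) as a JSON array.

Coefficients: [6, 6, 5, 2, 5, 6]

D: 6·2+6·4+5·0+2·6+5·0 = 48 | 6·8 = 48
L: 6·3+6·0+5·0+2·6+5·0 = 30 | 6·5 = 30
J: 6·0+6·0+5·2+2·7+5·0 = 24 | 6·4 = 24
R: 6·0+6·2+5·0+2·3+5·6 = 48 | 6·8 = 48
T: 6·0+6·8+5·0+2·0+5·0 = 48 | 6·8 = 48
gcd(6,6,5,2,5,6) = 1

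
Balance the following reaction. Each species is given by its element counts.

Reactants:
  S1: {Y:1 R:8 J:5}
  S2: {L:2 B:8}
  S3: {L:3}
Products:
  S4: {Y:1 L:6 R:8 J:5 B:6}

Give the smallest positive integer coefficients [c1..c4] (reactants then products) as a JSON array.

Coefficients: [4, 3, 6, 4]

Y: 4·1+3·0+6·0 = 4 | 4·1 = 4
L: 4·0+3·2+6·3 = 24 | 4·6 = 24
R: 4·8+3·0+6·0 = 32 | 4·8 = 32
J: 4·5+3·0+6·0 = 20 | 4·5 = 20
B: 4·0+3·8+6·0 = 24 | 4·6 = 24
gcd(4,3,6,4) = 1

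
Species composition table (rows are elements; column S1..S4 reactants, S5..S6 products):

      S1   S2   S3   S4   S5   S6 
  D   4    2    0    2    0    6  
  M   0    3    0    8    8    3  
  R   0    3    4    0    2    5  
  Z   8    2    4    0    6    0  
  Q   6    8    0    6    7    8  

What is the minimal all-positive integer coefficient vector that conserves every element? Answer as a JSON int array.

D: 1·4+4·2+5·0+6·2 = 24 | 6·0+4·6 = 24
M: 1·0+4·3+5·0+6·8 = 60 | 6·8+4·3 = 60
R: 1·0+4·3+5·4+6·0 = 32 | 6·2+4·5 = 32
Z: 1·8+4·2+5·4+6·0 = 36 | 6·6+4·0 = 36
Q: 1·6+4·8+5·0+6·6 = 74 | 6·7+4·8 = 74
gcd(1,4,5,6,6,4) = 1

Coefficients: [1, 4, 5, 6, 6, 4]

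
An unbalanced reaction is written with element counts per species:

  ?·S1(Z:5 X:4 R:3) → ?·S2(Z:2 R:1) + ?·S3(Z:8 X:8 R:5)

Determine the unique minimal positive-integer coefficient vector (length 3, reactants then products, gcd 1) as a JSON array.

Z: 2·5 = 10 | 1·2+1·8 = 10
X: 2·4 = 8 | 1·0+1·8 = 8
R: 2·3 = 6 | 1·1+1·5 = 6
gcd(2,1,1) = 1

Coefficients: [2, 1, 1]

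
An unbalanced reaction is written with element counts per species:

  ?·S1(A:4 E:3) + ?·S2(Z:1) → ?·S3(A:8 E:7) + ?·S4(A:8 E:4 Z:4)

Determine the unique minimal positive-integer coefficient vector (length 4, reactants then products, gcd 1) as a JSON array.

A: 6·4+4·0 = 24 | 2·8+1·8 = 24
E: 6·3+4·0 = 18 | 2·7+1·4 = 18
Z: 6·0+4·1 = 4 | 2·0+1·4 = 4
gcd(6,4,2,1) = 1

Coefficients: [6, 4, 2, 1]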